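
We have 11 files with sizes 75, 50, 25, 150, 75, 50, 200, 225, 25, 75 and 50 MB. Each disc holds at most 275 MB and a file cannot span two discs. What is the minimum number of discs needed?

Total = 225 + 200 + 150 + 75 + 75 + 75 + 50 + 50 + 50 + 25 + 25 = 1000 MB.
Lower bound: ⌈1000/275⌉ = 4 discs.
A packing using 4 discs:
  disc 1: 225 + 50 = 275
  disc 2: 200 + 75 = 275
  disc 3: 150 + 75 + 50 = 275
  disc 4: 75 + 50 + 25 + 25 = 175
This matches the lower bound, so 4 is optimal.

4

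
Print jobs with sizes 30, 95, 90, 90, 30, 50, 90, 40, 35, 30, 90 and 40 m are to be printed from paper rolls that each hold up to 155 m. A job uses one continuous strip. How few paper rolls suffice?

5

Total = 95 + 90 + 90 + 90 + 90 + 50 + 40 + 40 + 35 + 30 + 30 + 30 = 710 m.
Lower bound: ⌈710/155⌉ = 5 paper rolls.
A packing using 5 paper rolls:
  roll 1: 95 + 50 = 145
  roll 2: 90 + 40 = 130
  roll 3: 90 + 40 = 130
  roll 4: 90 + 35 + 30 = 155
  roll 5: 90 + 30 + 30 = 150
This matches the lower bound, so 5 is optimal.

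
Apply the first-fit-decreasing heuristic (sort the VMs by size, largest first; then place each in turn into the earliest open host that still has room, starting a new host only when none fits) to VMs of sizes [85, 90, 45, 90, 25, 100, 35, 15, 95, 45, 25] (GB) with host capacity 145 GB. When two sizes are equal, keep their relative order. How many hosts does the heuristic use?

5

Sorted descending: 100, 95, 90, 90, 85, 45, 45, 35, 25, 25, 15.
  100 → host 1 (new)  [load 100/145]
  95 → host 2 (new)  [load 95/145]
  90 → host 3 (new)  [load 90/145]
  90 → host 4 (new)  [load 90/145]
  85 → host 5 (new)  [load 85/145]
  45 → host 1  [load 145/145]
  45 → host 2  [load 140/145]
  35 → host 3  [load 125/145]
  25 → host 4  [load 115/145]
  25 → host 4  [load 140/145]
  15 → host 3  [load 140/145]
5 hosts opened.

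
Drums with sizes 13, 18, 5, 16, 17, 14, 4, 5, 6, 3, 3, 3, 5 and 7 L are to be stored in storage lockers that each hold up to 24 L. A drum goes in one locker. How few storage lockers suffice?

5

Total = 18 + 17 + 16 + 14 + 13 + 7 + 6 + 5 + 5 + 5 + 4 + 3 + 3 + 3 = 119 L.
Lower bound: ⌈119/24⌉ = 5 storage lockers.
A packing using 5 storage lockers:
  locker 1: 18 + 6 = 24
  locker 2: 17 + 7 = 24
  locker 3: 16 + 5 + 3 = 24
  locker 4: 14 + 5 + 5 = 24
  locker 5: 13 + 4 + 3 + 3 = 23
This matches the lower bound, so 5 is optimal.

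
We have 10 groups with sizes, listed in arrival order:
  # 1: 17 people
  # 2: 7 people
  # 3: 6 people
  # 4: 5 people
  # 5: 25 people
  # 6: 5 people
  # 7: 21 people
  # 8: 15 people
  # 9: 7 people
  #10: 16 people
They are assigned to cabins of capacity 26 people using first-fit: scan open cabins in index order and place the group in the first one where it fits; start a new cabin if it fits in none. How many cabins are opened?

6

  17 → cabin 1 (new)  [load 17/26]
  7 → cabin 1  [load 24/26]
  6 → cabin 2 (new)  [load 6/26]
  5 → cabin 2  [load 11/26]
  25 → cabin 3 (new)  [load 25/26]
  5 → cabin 2  [load 16/26]
  21 → cabin 4 (new)  [load 21/26]
  15 → cabin 5 (new)  [load 15/26]
  7 → cabin 2  [load 23/26]
  16 → cabin 6 (new)  [load 16/26]
6 cabins opened.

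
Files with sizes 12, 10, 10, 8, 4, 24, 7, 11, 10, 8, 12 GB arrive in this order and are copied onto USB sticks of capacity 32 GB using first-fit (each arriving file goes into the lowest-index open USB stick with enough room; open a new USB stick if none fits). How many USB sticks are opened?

  12 → USB stick 1 (new)  [load 12/32]
  10 → USB stick 1  [load 22/32]
  10 → USB stick 1  [load 32/32]
  8 → USB stick 2 (new)  [load 8/32]
  4 → USB stick 2  [load 12/32]
  24 → USB stick 3 (new)  [load 24/32]
  7 → USB stick 2  [load 19/32]
  11 → USB stick 2  [load 30/32]
  10 → USB stick 4 (new)  [load 10/32]
  8 → USB stick 3  [load 32/32]
  12 → USB stick 4  [load 22/32]
4 USB sticks opened.

4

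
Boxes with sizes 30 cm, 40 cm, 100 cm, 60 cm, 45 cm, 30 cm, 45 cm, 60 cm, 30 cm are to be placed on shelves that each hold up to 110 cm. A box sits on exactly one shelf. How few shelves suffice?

Total = 100 + 60 + 60 + 45 + 45 + 40 + 30 + 30 + 30 = 440 cm.
Lower bound: ⌈440/110⌉ = 4 shelves.
A packing using 5 shelves:
  shelf 1: 100 = 100
  shelf 2: 60 + 45 = 105
  shelf 3: 60 + 45 = 105
  shelf 4: 40 + 30 + 30 = 100
  shelf 5: 30 = 30
No arrangement into 4 shelves stays within capacity, so 5 is optimal.

5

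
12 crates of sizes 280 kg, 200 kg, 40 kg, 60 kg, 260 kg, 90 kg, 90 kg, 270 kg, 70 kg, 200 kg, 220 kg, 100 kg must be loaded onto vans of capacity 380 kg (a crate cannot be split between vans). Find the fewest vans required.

6

Total = 280 + 270 + 260 + 220 + 200 + 200 + 100 + 90 + 90 + 70 + 60 + 40 = 1880 kg.
Lower bound: ⌈1880/380⌉ = 5 vans.
Also, 6 crates each exceed 190 kg, and no two of those can share a van, so at least 6 vans are needed.
A packing using 6 vans:
  van 1: 280 + 100 = 380
  van 2: 270 + 90 = 360
  van 3: 260 + 90 = 350
  van 4: 220 + 70 + 60 = 350
  van 5: 200 + 40 = 240
  van 6: 200 = 200
This matches the lower bound, so 6 is optimal.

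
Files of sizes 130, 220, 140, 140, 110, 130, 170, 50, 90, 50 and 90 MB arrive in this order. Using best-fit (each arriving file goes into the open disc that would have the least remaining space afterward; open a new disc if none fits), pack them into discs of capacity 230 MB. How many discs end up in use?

  130 → disc 1 (new)  [load 130/230]
  220 → disc 2 (new)  [load 220/230]
  140 → disc 3 (new)  [load 140/230]
  140 → disc 4 (new)  [load 140/230]
  110 → disc 5 (new)  [load 110/230]
  130 → disc 6 (new)  [load 130/230]
  170 → disc 7 (new)  [load 170/230]
  50 → disc 7  [load 220/230]
  90 → disc 3  [load 230/230]
  50 → disc 4  [load 190/230]
  90 → disc 1  [load 220/230]
7 discs opened.

7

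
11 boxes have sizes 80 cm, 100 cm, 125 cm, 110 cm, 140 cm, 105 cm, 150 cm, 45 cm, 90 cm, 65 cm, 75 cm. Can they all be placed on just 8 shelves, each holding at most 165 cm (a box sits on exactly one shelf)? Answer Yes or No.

A valid assignment using 8 shelves:
  shelf 1: 150 = 150
  shelf 2: 140 = 140
  shelf 3: 125 = 125
  shelf 4: 110 + 45 = 155
  shelf 5: 105 = 105
  shelf 6: 100 + 65 = 165
  shelf 7: 90 + 75 = 165
  shelf 8: 80 = 80
Every load is within 165 cm, so 8 shelves suffice.

Yes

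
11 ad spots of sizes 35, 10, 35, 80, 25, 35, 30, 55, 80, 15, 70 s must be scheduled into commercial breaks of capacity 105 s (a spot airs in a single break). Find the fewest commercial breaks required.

Total = 80 + 80 + 70 + 55 + 35 + 35 + 35 + 30 + 25 + 15 + 10 = 470 s.
Lower bound: ⌈470/105⌉ = 5 commercial breaks.
A packing using 5 commercial breaks:
  break 1: 80 + 25 = 105
  break 2: 80 + 15 + 10 = 105
  break 3: 70 + 35 = 105
  break 4: 55 + 35 = 90
  break 5: 35 + 30 = 65
This matches the lower bound, so 5 is optimal.

5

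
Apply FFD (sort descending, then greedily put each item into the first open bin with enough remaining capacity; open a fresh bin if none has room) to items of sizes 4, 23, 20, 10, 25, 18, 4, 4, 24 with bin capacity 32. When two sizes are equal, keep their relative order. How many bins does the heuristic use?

5

Sorted descending: 25, 24, 23, 20, 18, 10, 4, 4, 4.
  25 → bin 1 (new)  [load 25/32]
  24 → bin 2 (new)  [load 24/32]
  23 → bin 3 (new)  [load 23/32]
  20 → bin 4 (new)  [load 20/32]
  18 → bin 5 (new)  [load 18/32]
  10 → bin 4  [load 30/32]
  4 → bin 1  [load 29/32]
  4 → bin 2  [load 28/32]
  4 → bin 2  [load 32/32]
5 bins opened.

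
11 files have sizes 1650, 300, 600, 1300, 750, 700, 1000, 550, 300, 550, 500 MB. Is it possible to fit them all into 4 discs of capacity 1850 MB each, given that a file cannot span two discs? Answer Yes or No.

No

Total = 8200 MB; ⌈8200/1850⌉ = 5.
At least 5 discs are required, but only 4 are allowed.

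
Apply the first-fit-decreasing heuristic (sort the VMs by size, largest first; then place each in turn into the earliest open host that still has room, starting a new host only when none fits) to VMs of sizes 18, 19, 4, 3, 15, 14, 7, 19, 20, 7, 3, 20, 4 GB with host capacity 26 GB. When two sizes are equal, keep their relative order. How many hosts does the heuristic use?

7

Sorted descending: 20, 20, 19, 19, 18, 15, 14, 7, 7, 4, 4, 3, 3.
  20 → host 1 (new)  [load 20/26]
  20 → host 2 (new)  [load 20/26]
  19 → host 3 (new)  [load 19/26]
  19 → host 4 (new)  [load 19/26]
  18 → host 5 (new)  [load 18/26]
  15 → host 6 (new)  [load 15/26]
  14 → host 7 (new)  [load 14/26]
  7 → host 3  [load 26/26]
  7 → host 4  [load 26/26]
  4 → host 1  [load 24/26]
  4 → host 2  [load 24/26]
  3 → host 5  [load 21/26]
  3 → host 5  [load 24/26]
7 hosts opened.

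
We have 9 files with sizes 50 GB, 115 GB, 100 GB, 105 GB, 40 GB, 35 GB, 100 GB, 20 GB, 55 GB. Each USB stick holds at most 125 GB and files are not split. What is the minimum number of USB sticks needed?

Total = 115 + 105 + 100 + 100 + 55 + 50 + 40 + 35 + 20 = 620 GB.
Lower bound: ⌈620/125⌉ = 5 USB sticks.
A packing using 6 USB sticks:
  USB stick 1: 115 = 115
  USB stick 2: 105 + 20 = 125
  USB stick 3: 100 = 100
  USB stick 4: 100 = 100
  USB stick 5: 55 + 50 = 105
  USB stick 6: 40 + 35 = 75
No arrangement into 5 USB sticks stays within capacity, so 6 is optimal.

6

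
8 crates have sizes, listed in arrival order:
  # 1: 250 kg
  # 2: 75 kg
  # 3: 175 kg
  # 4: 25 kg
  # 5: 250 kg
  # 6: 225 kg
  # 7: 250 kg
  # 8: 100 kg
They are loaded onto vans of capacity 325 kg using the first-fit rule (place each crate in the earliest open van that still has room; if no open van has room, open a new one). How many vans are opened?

5

  250 → van 1 (new)  [load 250/325]
  75 → van 1  [load 325/325]
  175 → van 2 (new)  [load 175/325]
  25 → van 2  [load 200/325]
  250 → van 3 (new)  [load 250/325]
  225 → van 4 (new)  [load 225/325]
  250 → van 5 (new)  [load 250/325]
  100 → van 2  [load 300/325]
5 vans opened.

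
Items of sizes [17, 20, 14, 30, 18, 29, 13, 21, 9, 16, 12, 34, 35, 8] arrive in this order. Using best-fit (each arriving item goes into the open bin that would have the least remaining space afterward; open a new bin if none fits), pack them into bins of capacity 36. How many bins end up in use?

9

  17 → bin 1 (new)  [load 17/36]
  20 → bin 2 (new)  [load 20/36]
  14 → bin 2  [load 34/36]
  30 → bin 3 (new)  [load 30/36]
  18 → bin 1  [load 35/36]
  29 → bin 4 (new)  [load 29/36]
  13 → bin 5 (new)  [load 13/36]
  21 → bin 5  [load 34/36]
  9 → bin 6 (new)  [load 9/36]
  16 → bin 6  [load 25/36]
  12 → bin 7 (new)  [load 12/36]
  34 → bin 8 (new)  [load 34/36]
  35 → bin 9 (new)  [load 35/36]
  8 → bin 6  [load 33/36]
9 bins opened.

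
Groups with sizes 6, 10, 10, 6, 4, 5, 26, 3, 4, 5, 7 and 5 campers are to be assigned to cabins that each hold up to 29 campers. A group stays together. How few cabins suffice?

Total = 26 + 10 + 10 + 7 + 6 + 6 + 5 + 5 + 5 + 4 + 4 + 3 = 91 campers.
Lower bound: ⌈91/29⌉ = 4 cabins.
A packing using 4 cabins:
  cabin 1: 26 + 3 = 29
  cabin 2: 10 + 10 + 7 = 27
  cabin 3: 6 + 6 + 5 + 5 + 5 = 27
  cabin 4: 4 + 4 = 8
This matches the lower bound, so 4 is optimal.

4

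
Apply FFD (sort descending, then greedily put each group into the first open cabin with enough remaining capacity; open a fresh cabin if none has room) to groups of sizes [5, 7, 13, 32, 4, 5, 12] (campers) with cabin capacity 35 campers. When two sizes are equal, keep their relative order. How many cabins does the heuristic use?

3

Sorted descending: 32, 13, 12, 7, 5, 5, 4.
  32 → cabin 1 (new)  [load 32/35]
  13 → cabin 2 (new)  [load 13/35]
  12 → cabin 2  [load 25/35]
  7 → cabin 2  [load 32/35]
  5 → cabin 3 (new)  [load 5/35]
  5 → cabin 3  [load 10/35]
  4 → cabin 3  [load 14/35]
3 cabins opened.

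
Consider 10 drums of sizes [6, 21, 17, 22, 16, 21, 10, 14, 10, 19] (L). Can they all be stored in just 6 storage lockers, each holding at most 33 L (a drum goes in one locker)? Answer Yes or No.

A valid assignment using 5 storage lockers:
  locker 1: 22 + 10 = 32
  locker 2: 21 + 10 = 31
  locker 3: 21 + 6 = 27
  locker 4: 19 + 14 = 33
  locker 5: 17 + 16 = 33
That uses only 5 ≤ 6, so 6 storage lockers are enough.

Yes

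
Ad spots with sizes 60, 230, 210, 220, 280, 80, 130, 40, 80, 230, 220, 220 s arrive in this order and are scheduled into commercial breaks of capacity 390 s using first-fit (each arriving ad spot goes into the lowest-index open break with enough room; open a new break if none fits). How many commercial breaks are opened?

7

  60 → break 1 (new)  [load 60/390]
  230 → break 1  [load 290/390]
  210 → break 2 (new)  [load 210/390]
  220 → break 3 (new)  [load 220/390]
  280 → break 4 (new)  [load 280/390]
  80 → break 1  [load 370/390]
  130 → break 2  [load 340/390]
  40 → break 2  [load 380/390]
  80 → break 3  [load 300/390]
  230 → break 5 (new)  [load 230/390]
  220 → break 6 (new)  [load 220/390]
  220 → break 7 (new)  [load 220/390]
7 commercial breaks opened.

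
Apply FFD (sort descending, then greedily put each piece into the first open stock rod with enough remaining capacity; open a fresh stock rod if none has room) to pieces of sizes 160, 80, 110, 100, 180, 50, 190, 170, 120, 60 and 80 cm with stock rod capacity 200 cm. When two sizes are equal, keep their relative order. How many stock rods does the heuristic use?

8

Sorted descending: 190, 180, 170, 160, 120, 110, 100, 80, 80, 60, 50.
  190 → stock rod 1 (new)  [load 190/200]
  180 → stock rod 2 (new)  [load 180/200]
  170 → stock rod 3 (new)  [load 170/200]
  160 → stock rod 4 (new)  [load 160/200]
  120 → stock rod 5 (new)  [load 120/200]
  110 → stock rod 6 (new)  [load 110/200]
  100 → stock rod 7 (new)  [load 100/200]
  80 → stock rod 5  [load 200/200]
  80 → stock rod 6  [load 190/200]
  60 → stock rod 7  [load 160/200]
  50 → stock rod 8 (new)  [load 50/200]
8 stock rods opened.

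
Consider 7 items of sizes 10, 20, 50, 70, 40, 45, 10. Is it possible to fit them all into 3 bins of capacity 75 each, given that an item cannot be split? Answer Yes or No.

No

Total = 245; ⌈245/75⌉ = 4.
At least 4 bins are required, but only 3 are allowed.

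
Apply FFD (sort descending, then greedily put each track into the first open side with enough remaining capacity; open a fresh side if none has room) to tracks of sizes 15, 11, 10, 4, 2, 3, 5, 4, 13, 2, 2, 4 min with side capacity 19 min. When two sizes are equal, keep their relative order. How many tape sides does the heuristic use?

Sorted descending: 15, 13, 11, 10, 5, 4, 4, 4, 3, 2, 2, 2.
  15 → side 1 (new)  [load 15/19]
  13 → side 2 (new)  [load 13/19]
  11 → side 3 (new)  [load 11/19]
  10 → side 4 (new)  [load 10/19]
  5 → side 2  [load 18/19]
  4 → side 1  [load 19/19]
  4 → side 3  [load 15/19]
  4 → side 3  [load 19/19]
  3 → side 4  [load 13/19]
  2 → side 4  [load 15/19]
  2 → side 4  [load 17/19]
  2 → side 4  [load 19/19]
4 tape sides opened.

4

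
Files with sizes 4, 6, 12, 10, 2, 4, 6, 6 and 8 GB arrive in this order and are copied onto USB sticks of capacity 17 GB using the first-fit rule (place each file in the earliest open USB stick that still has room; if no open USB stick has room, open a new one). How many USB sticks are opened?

4

  4 → USB stick 1 (new)  [load 4/17]
  6 → USB stick 1  [load 10/17]
  12 → USB stick 2 (new)  [load 12/17]
  10 → USB stick 3 (new)  [load 10/17]
  2 → USB stick 1  [load 12/17]
  4 → USB stick 1  [load 16/17]
  6 → USB stick 3  [load 16/17]
  6 → USB stick 4 (new)  [load 6/17]
  8 → USB stick 4  [load 14/17]
4 USB sticks opened.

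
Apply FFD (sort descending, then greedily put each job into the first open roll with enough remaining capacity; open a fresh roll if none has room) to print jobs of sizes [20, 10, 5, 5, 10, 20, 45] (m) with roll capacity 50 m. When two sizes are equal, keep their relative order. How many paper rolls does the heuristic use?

3

Sorted descending: 45, 20, 20, 10, 10, 5, 5.
  45 → roll 1 (new)  [load 45/50]
  20 → roll 2 (new)  [load 20/50]
  20 → roll 2  [load 40/50]
  10 → roll 2  [load 50/50]
  10 → roll 3 (new)  [load 10/50]
  5 → roll 1  [load 50/50]
  5 → roll 3  [load 15/50]
3 paper rolls opened.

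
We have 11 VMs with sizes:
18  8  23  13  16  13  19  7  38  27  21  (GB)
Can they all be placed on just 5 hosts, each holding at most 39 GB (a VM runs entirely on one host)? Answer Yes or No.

Total = 203 GB; ⌈203/39⌉ = 6.
At least 6 hosts are required, but only 5 are allowed.

No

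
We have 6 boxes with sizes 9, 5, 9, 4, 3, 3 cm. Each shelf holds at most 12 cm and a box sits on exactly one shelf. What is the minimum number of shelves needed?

Total = 9 + 9 + 5 + 4 + 3 + 3 = 33 cm.
Lower bound: ⌈33/12⌉ = 3 shelves.
A packing using 3 shelves:
  shelf 1: 9 + 3 = 12
  shelf 2: 9 + 3 = 12
  shelf 3: 5 + 4 = 9
This matches the lower bound, so 3 is optimal.

3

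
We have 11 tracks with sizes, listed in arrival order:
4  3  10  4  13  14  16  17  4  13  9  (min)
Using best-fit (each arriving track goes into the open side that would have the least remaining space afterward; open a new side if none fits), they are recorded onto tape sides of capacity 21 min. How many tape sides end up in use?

  4 → side 1 (new)  [load 4/21]
  3 → side 1  [load 7/21]
  10 → side 1  [load 17/21]
  4 → side 1  [load 21/21]
  13 → side 2 (new)  [load 13/21]
  14 → side 3 (new)  [load 14/21]
  16 → side 4 (new)  [load 16/21]
  17 → side 5 (new)  [load 17/21]
  4 → side 5  [load 21/21]
  13 → side 6 (new)  [load 13/21]
  9 → side 7 (new)  [load 9/21]
7 tape sides opened.

7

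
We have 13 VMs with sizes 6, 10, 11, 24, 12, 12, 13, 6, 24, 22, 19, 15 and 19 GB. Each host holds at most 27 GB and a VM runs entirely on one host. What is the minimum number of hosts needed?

8

Total = 24 + 24 + 22 + 19 + 19 + 15 + 13 + 12 + 12 + 11 + 10 + 6 + 6 = 193 GB.
Lower bound: ⌈193/27⌉ = 8 hosts.
A packing using 8 hosts:
  host 1: 24 = 24
  host 2: 24 = 24
  host 3: 22 = 22
  host 4: 19 + 6 = 25
  host 5: 19 + 6 = 25
  host 6: 15 + 12 = 27
  host 7: 13 + 12 = 25
  host 8: 11 + 10 = 21
This matches the lower bound, so 8 is optimal.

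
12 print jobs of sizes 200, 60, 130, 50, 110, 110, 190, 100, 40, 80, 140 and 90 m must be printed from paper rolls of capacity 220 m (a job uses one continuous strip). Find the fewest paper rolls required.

7

Total = 200 + 190 + 140 + 130 + 110 + 110 + 100 + 90 + 80 + 60 + 50 + 40 = 1300 m.
Lower bound: ⌈1300/220⌉ = 6 paper rolls.
A packing using 7 paper rolls:
  roll 1: 200 = 200
  roll 2: 190 = 190
  roll 3: 140 + 80 = 220
  roll 4: 130 + 90 = 220
  roll 5: 110 + 110 = 220
  roll 6: 100 + 60 + 50 = 210
  roll 7: 40 = 40
No arrangement into 6 paper rolls stays within capacity, so 7 is optimal.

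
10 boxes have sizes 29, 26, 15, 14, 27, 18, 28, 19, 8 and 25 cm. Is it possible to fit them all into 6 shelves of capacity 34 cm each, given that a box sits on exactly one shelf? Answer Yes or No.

No

Total = 209 cm; ⌈209/34⌉ = 7.
At least 7 shelves are required, but only 6 are allowed.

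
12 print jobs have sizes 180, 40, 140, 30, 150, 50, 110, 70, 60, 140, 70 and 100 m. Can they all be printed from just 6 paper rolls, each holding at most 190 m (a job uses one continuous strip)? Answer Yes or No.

No

Total = 1140 m; ⌈1140/190⌉ = 6.
The bound of 6 does not rule out 6, but exhaustive search shows no assignment into 6 paper rolls of capacity 190 m exists — the minimum is 7.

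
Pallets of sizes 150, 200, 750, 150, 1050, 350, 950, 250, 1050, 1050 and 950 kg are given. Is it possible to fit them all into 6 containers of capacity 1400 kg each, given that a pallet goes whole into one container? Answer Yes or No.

A valid assignment using 6 containers:
  container 1: 1050 + 350 = 1400
  container 2: 1050 + 250 = 1300
  container 3: 1050 + 200 + 150 = 1400
  container 4: 950 + 150 = 1100
  container 5: 950 = 950
  container 6: 750 = 750
Every load is within 1400 kg, so 6 containers suffice.

Yes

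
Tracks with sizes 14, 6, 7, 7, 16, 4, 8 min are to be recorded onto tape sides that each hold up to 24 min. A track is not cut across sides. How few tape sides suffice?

3

Total = 16 + 14 + 8 + 7 + 7 + 6 + 4 = 62 min.
Lower bound: ⌈62/24⌉ = 3 tape sides.
A packing using 3 tape sides:
  side 1: 16 + 8 = 24
  side 2: 14 + 7 = 21
  side 3: 7 + 6 + 4 = 17
This matches the lower bound, so 3 is optimal.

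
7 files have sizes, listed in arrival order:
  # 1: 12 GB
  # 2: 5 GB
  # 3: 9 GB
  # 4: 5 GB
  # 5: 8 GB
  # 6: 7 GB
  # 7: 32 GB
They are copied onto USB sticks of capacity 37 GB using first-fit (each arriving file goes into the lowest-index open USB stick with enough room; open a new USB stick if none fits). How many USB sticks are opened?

3

  12 → USB stick 1 (new)  [load 12/37]
  5 → USB stick 1  [load 17/37]
  9 → USB stick 1  [load 26/37]
  5 → USB stick 1  [load 31/37]
  8 → USB stick 2 (new)  [load 8/37]
  7 → USB stick 2  [load 15/37]
  32 → USB stick 3 (new)  [load 32/37]
3 USB sticks opened.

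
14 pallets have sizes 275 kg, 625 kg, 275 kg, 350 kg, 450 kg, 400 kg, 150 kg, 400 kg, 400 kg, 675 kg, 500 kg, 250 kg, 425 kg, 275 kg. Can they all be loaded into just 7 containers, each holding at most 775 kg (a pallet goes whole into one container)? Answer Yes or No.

No

Total = 5450 kg; ⌈5450/775⌉ = 8.
At least 8 containers are required, but only 7 are allowed.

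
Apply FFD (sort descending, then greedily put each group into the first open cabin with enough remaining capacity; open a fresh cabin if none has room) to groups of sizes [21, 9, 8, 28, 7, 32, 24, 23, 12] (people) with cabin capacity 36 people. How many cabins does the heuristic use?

5

Sorted descending: 32, 28, 24, 23, 21, 12, 9, 8, 7.
  32 → cabin 1 (new)  [load 32/36]
  28 → cabin 2 (new)  [load 28/36]
  24 → cabin 3 (new)  [load 24/36]
  23 → cabin 4 (new)  [load 23/36]
  21 → cabin 5 (new)  [load 21/36]
  12 → cabin 3  [load 36/36]
  9 → cabin 4  [load 32/36]
  8 → cabin 2  [load 36/36]
  7 → cabin 5  [load 28/36]
5 cabins opened.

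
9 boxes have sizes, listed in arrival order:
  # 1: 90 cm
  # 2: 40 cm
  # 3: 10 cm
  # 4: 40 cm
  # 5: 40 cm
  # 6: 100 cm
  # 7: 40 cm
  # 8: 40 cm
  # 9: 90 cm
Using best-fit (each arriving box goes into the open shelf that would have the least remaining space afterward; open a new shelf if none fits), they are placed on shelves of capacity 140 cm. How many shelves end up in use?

  90 → shelf 1 (new)  [load 90/140]
  40 → shelf 1  [load 130/140]
  10 → shelf 1  [load 140/140]
  40 → shelf 2 (new)  [load 40/140]
  40 → shelf 2  [load 80/140]
  100 → shelf 3 (new)  [load 100/140]
  40 → shelf 3  [load 140/140]
  40 → shelf 2  [load 120/140]
  90 → shelf 4 (new)  [load 90/140]
4 shelves opened.

4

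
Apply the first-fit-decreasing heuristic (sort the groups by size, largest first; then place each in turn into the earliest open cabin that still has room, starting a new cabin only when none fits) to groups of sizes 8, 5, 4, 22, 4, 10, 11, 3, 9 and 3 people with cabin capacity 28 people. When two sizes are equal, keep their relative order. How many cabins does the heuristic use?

3

Sorted descending: 22, 11, 10, 9, 8, 5, 4, 4, 3, 3.
  22 → cabin 1 (new)  [load 22/28]
  11 → cabin 2 (new)  [load 11/28]
  10 → cabin 2  [load 21/28]
  9 → cabin 3 (new)  [load 9/28]
  8 → cabin 3  [load 17/28]
  5 → cabin 1  [load 27/28]
  4 → cabin 2  [load 25/28]
  4 → cabin 3  [load 21/28]
  3 → cabin 2  [load 28/28]
  3 → cabin 3  [load 24/28]
3 cabins opened.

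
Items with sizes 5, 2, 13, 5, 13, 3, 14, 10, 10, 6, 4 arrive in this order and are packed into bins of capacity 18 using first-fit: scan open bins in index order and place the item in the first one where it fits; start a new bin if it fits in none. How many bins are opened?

6

  5 → bin 1 (new)  [load 5/18]
  2 → bin 1  [load 7/18]
  13 → bin 2 (new)  [load 13/18]
  5 → bin 1  [load 12/18]
  13 → bin 3 (new)  [load 13/18]
  3 → bin 1  [load 15/18]
  14 → bin 4 (new)  [load 14/18]
  10 → bin 5 (new)  [load 10/18]
  10 → bin 6 (new)  [load 10/18]
  6 → bin 5  [load 16/18]
  4 → bin 2  [load 17/18]
6 bins opened.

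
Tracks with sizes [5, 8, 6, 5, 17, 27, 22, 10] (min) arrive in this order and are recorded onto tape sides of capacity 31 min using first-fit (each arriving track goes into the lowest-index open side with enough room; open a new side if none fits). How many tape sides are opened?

4

  5 → side 1 (new)  [load 5/31]
  8 → side 1  [load 13/31]
  6 → side 1  [load 19/31]
  5 → side 1  [load 24/31]
  17 → side 2 (new)  [load 17/31]
  27 → side 3 (new)  [load 27/31]
  22 → side 4 (new)  [load 22/31]
  10 → side 2  [load 27/31]
4 tape sides opened.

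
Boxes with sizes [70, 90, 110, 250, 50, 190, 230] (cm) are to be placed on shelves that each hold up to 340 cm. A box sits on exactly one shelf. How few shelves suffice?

3

Total = 250 + 230 + 190 + 110 + 90 + 70 + 50 = 990 cm.
Lower bound: ⌈990/340⌉ = 3 shelves.
A packing using 3 shelves:
  shelf 1: 250 + 90 = 340
  shelf 2: 230 + 110 = 340
  shelf 3: 190 + 70 + 50 = 310
This matches the lower bound, so 3 is optimal.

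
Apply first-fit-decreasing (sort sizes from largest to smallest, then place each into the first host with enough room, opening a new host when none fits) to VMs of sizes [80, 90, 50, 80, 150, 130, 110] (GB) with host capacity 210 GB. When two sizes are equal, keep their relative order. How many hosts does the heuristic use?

4

Sorted descending: 150, 130, 110, 90, 80, 80, 50.
  150 → host 1 (new)  [load 150/210]
  130 → host 2 (new)  [load 130/210]
  110 → host 3 (new)  [load 110/210]
  90 → host 3  [load 200/210]
  80 → host 2  [load 210/210]
  80 → host 4 (new)  [load 80/210]
  50 → host 1  [load 200/210]
4 hosts opened.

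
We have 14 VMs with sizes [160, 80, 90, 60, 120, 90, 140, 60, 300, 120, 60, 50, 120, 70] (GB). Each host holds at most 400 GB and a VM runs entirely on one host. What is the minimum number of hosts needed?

4

Total = 300 + 160 + 140 + 120 + 120 + 120 + 90 + 90 + 80 + 70 + 60 + 60 + 60 + 50 = 1520 GB.
Lower bound: ⌈1520/400⌉ = 4 hosts.
A packing using 4 hosts:
  host 1: 300 + 90 = 390
  host 2: 160 + 140 + 90 = 390
  host 3: 120 + 120 + 120 = 360
  host 4: 80 + 70 + 60 + 60 + 60 + 50 = 380
This matches the lower bound, so 4 is optimal.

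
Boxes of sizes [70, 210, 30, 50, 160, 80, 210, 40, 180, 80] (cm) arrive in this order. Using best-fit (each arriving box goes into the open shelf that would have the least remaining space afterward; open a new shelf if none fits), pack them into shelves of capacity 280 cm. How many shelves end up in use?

5

  70 → shelf 1 (new)  [load 70/280]
  210 → shelf 1  [load 280/280]
  30 → shelf 2 (new)  [load 30/280]
  50 → shelf 2  [load 80/280]
  160 → shelf 2  [load 240/280]
  80 → shelf 3 (new)  [load 80/280]
  210 → shelf 4 (new)  [load 210/280]
  40 → shelf 2  [load 280/280]
  180 → shelf 3  [load 260/280]
  80 → shelf 5 (new)  [load 80/280]
5 shelves opened.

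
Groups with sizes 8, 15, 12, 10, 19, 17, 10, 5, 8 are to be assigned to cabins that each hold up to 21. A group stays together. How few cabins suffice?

Total = 19 + 17 + 15 + 12 + 10 + 10 + 8 + 8 + 5 = 104.
Lower bound: ⌈104/21⌉ = 5 cabins.
A packing using 6 cabins:
  cabin 1: 19 = 19
  cabin 2: 17 = 17
  cabin 3: 15 + 5 = 20
  cabin 4: 12 + 8 = 20
  cabin 5: 10 + 10 = 20
  cabin 6: 8 = 8
No arrangement into 5 cabins stays within capacity, so 6 is optimal.

6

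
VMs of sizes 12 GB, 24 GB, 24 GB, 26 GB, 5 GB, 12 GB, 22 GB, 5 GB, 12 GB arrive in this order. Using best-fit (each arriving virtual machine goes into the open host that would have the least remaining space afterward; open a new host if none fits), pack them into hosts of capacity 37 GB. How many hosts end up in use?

4

  12 → host 1 (new)  [load 12/37]
  24 → host 1  [load 36/37]
  24 → host 2 (new)  [load 24/37]
  26 → host 3 (new)  [load 26/37]
  5 → host 3  [load 31/37]
  12 → host 2  [load 36/37]
  22 → host 4 (new)  [load 22/37]
  5 → host 3  [load 36/37]
  12 → host 4  [load 34/37]
4 hosts opened.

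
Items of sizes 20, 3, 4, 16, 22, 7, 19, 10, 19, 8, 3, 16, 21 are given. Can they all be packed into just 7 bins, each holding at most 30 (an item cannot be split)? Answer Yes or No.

A valid assignment using 7 bins:
  bin 1: 22 + 8 = 30
  bin 2: 21 + 7 = 28
  bin 3: 20 + 10 = 30
  bin 4: 19 + 4 + 3 + 3 = 29
  bin 5: 19 = 19
  bin 6: 16 = 16
  bin 7: 16 = 16
Every load is within 30, so 7 bins suffice.

Yes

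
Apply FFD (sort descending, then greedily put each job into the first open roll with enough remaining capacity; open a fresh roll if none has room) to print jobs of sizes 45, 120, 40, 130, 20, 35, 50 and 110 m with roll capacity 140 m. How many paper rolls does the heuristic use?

5

Sorted descending: 130, 120, 110, 50, 45, 40, 35, 20.
  130 → roll 1 (new)  [load 130/140]
  120 → roll 2 (new)  [load 120/140]
  110 → roll 3 (new)  [load 110/140]
  50 → roll 4 (new)  [load 50/140]
  45 → roll 4  [load 95/140]
  40 → roll 4  [load 135/140]
  35 → roll 5 (new)  [load 35/140]
  20 → roll 2  [load 140/140]
5 paper rolls opened.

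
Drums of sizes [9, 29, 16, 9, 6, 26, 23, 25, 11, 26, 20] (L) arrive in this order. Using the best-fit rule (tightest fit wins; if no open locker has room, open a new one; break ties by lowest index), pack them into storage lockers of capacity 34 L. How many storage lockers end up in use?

7

  9 → locker 1 (new)  [load 9/34]
  29 → locker 2 (new)  [load 29/34]
  16 → locker 1  [load 25/34]
  9 → locker 1  [load 34/34]
  6 → locker 3 (new)  [load 6/34]
  26 → locker 3  [load 32/34]
  23 → locker 4 (new)  [load 23/34]
  25 → locker 5 (new)  [load 25/34]
  11 → locker 4  [load 34/34]
  26 → locker 6 (new)  [load 26/34]
  20 → locker 7 (new)  [load 20/34]
7 storage lockers opened.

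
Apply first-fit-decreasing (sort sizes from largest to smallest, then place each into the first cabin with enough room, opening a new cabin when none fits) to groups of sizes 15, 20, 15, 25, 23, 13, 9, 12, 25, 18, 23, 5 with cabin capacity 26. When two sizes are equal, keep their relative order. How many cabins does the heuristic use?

Sorted descending: 25, 25, 23, 23, 20, 18, 15, 15, 13, 12, 9, 5.
  25 → cabin 1 (new)  [load 25/26]
  25 → cabin 2 (new)  [load 25/26]
  23 → cabin 3 (new)  [load 23/26]
  23 → cabin 4 (new)  [load 23/26]
  20 → cabin 5 (new)  [load 20/26]
  18 → cabin 6 (new)  [load 18/26]
  15 → cabin 7 (new)  [load 15/26]
  15 → cabin 8 (new)  [load 15/26]
  13 → cabin 9 (new)  [load 13/26]
  12 → cabin 9  [load 25/26]
  9 → cabin 7  [load 24/26]
  5 → cabin 5  [load 25/26]
9 cabins opened.

9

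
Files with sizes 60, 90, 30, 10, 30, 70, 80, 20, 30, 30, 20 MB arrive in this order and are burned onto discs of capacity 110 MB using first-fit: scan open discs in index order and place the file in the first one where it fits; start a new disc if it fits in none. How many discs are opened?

5

  60 → disc 1 (new)  [load 60/110]
  90 → disc 2 (new)  [load 90/110]
  30 → disc 1  [load 90/110]
  10 → disc 1  [load 100/110]
  30 → disc 3 (new)  [load 30/110]
  70 → disc 3  [load 100/110]
  80 → disc 4 (new)  [load 80/110]
  20 → disc 2  [load 110/110]
  30 → disc 4  [load 110/110]
  30 → disc 5 (new)  [load 30/110]
  20 → disc 5  [load 50/110]
5 discs opened.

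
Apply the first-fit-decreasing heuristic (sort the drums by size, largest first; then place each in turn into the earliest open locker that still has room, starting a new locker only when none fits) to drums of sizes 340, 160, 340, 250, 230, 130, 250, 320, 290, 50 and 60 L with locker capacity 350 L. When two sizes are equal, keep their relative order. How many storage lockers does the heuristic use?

Sorted descending: 340, 340, 320, 290, 250, 250, 230, 160, 130, 60, 50.
  340 → locker 1 (new)  [load 340/350]
  340 → locker 2 (new)  [load 340/350]
  320 → locker 3 (new)  [load 320/350]
  290 → locker 4 (new)  [load 290/350]
  250 → locker 5 (new)  [load 250/350]
  250 → locker 6 (new)  [load 250/350]
  230 → locker 7 (new)  [load 230/350]
  160 → locker 8 (new)  [load 160/350]
  130 → locker 8  [load 290/350]
  60 → locker 4  [load 350/350]
  50 → locker 5  [load 300/350]
8 storage lockers opened.

8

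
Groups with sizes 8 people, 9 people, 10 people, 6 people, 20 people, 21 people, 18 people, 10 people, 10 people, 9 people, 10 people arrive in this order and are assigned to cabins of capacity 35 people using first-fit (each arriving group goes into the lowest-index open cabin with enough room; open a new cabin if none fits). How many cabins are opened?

  8 → cabin 1 (new)  [load 8/35]
  9 → cabin 1  [load 17/35]
  10 → cabin 1  [load 27/35]
  6 → cabin 1  [load 33/35]
  20 → cabin 2 (new)  [load 20/35]
  21 → cabin 3 (new)  [load 21/35]
  18 → cabin 4 (new)  [load 18/35]
  10 → cabin 2  [load 30/35]
  10 → cabin 3  [load 31/35]
  9 → cabin 4  [load 27/35]
  10 → cabin 5 (new)  [load 10/35]
5 cabins opened.

5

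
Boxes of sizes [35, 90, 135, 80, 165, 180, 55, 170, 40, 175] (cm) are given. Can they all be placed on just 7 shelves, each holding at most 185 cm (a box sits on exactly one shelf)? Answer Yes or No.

Yes

A valid assignment using 7 shelves:
  shelf 1: 180 = 180
  shelf 2: 175 = 175
  shelf 3: 170 = 170
  shelf 4: 165 = 165
  shelf 5: 135 + 40 = 175
  shelf 6: 90 + 80 = 170
  shelf 7: 55 + 35 = 90
Every load is within 185 cm, so 7 shelves suffice.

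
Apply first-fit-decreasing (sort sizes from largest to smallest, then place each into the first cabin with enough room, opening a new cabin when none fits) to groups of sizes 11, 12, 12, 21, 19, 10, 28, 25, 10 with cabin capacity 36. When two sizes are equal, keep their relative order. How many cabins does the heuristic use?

Sorted descending: 28, 25, 21, 19, 12, 12, 11, 10, 10.
  28 → cabin 1 (new)  [load 28/36]
  25 → cabin 2 (new)  [load 25/36]
  21 → cabin 3 (new)  [load 21/36]
  19 → cabin 4 (new)  [load 19/36]
  12 → cabin 3  [load 33/36]
  12 → cabin 4  [load 31/36]
  11 → cabin 2  [load 36/36]
  10 → cabin 5 (new)  [load 10/36]
  10 → cabin 5  [load 20/36]
5 cabins opened.

5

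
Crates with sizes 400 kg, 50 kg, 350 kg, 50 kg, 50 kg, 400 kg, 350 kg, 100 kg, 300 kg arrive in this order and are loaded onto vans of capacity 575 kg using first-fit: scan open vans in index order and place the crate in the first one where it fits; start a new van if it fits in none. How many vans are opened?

5

  400 → van 1 (new)  [load 400/575]
  50 → van 1  [load 450/575]
  350 → van 2 (new)  [load 350/575]
  50 → van 1  [load 500/575]
  50 → van 1  [load 550/575]
  400 → van 3 (new)  [load 400/575]
  350 → van 4 (new)  [load 350/575]
  100 → van 2  [load 450/575]
  300 → van 5 (new)  [load 300/575]
5 vans opened.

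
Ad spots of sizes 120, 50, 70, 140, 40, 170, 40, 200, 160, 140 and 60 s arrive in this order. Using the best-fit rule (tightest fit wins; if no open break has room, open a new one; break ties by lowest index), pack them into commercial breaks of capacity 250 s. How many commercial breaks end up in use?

6

  120 → break 1 (new)  [load 120/250]
  50 → break 1  [load 170/250]
  70 → break 1  [load 240/250]
  140 → break 2 (new)  [load 140/250]
  40 → break 2  [load 180/250]
  170 → break 3 (new)  [load 170/250]
  40 → break 2  [load 220/250]
  200 → break 4 (new)  [load 200/250]
  160 → break 5 (new)  [load 160/250]
  140 → break 6 (new)  [load 140/250]
  60 → break 3  [load 230/250]
6 commercial breaks opened.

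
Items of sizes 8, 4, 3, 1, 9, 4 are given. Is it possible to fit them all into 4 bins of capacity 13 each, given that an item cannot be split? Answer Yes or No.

Yes

A valid assignment using 3 bins:
  bin 1: 9 + 4 = 13
  bin 2: 8 + 4 + 1 = 13
  bin 3: 3 = 3
That uses only 3 ≤ 4, so 4 bins are enough.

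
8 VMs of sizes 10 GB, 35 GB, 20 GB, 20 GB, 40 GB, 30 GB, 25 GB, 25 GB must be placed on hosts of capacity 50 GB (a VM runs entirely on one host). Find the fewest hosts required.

Total = 40 + 35 + 30 + 25 + 25 + 20 + 20 + 10 = 205 GB.
Lower bound: ⌈205/50⌉ = 5 hosts.
A packing using 5 hosts:
  host 1: 40 + 10 = 50
  host 2: 35 = 35
  host 3: 30 + 20 = 50
  host 4: 25 + 25 = 50
  host 5: 20 = 20
This matches the lower bound, so 5 is optimal.

5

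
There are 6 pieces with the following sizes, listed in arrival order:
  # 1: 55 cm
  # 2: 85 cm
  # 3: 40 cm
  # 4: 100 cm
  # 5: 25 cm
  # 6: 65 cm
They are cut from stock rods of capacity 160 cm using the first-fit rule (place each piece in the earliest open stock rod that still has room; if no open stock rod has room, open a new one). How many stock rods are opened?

  55 → stock rod 1 (new)  [load 55/160]
  85 → stock rod 1  [load 140/160]
  40 → stock rod 2 (new)  [load 40/160]
  100 → stock rod 2  [load 140/160]
  25 → stock rod 3 (new)  [load 25/160]
  65 → stock rod 3  [load 90/160]
3 stock rods opened.

3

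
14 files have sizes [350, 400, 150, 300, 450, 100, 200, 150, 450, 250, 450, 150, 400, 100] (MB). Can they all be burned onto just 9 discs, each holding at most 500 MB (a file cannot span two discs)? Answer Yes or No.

A valid assignment using 9 discs:
  disc 1: 450 = 450
  disc 2: 450 = 450
  disc 3: 450 = 450
  disc 4: 400 + 100 = 500
  disc 5: 400 + 100 = 500
  disc 6: 350 + 150 = 500
  disc 7: 300 + 200 = 500
  disc 8: 250 + 150 = 400
  disc 9: 150 = 150
Every load is within 500 MB, so 9 discs suffice.

Yes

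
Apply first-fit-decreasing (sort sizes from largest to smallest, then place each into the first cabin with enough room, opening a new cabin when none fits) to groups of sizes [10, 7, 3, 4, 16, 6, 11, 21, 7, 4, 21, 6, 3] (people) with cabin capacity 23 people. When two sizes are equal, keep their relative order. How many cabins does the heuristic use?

6

Sorted descending: 21, 21, 16, 11, 10, 7, 7, 6, 6, 4, 4, 3, 3.
  21 → cabin 1 (new)  [load 21/23]
  21 → cabin 2 (new)  [load 21/23]
  16 → cabin 3 (new)  [load 16/23]
  11 → cabin 4 (new)  [load 11/23]
  10 → cabin 4  [load 21/23]
  7 → cabin 3  [load 23/23]
  7 → cabin 5 (new)  [load 7/23]
  6 → cabin 5  [load 13/23]
  6 → cabin 5  [load 19/23]
  4 → cabin 5  [load 23/23]
  4 → cabin 6 (new)  [load 4/23]
  3 → cabin 6  [load 7/23]
  3 → cabin 6  [load 10/23]
6 cabins opened.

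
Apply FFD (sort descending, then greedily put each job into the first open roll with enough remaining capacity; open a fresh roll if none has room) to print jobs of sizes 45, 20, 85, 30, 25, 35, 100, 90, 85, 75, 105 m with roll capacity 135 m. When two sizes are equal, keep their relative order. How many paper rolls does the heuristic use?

6

Sorted descending: 105, 100, 90, 85, 85, 75, 45, 35, 30, 25, 20.
  105 → roll 1 (new)  [load 105/135]
  100 → roll 2 (new)  [load 100/135]
  90 → roll 3 (new)  [load 90/135]
  85 → roll 4 (new)  [load 85/135]
  85 → roll 5 (new)  [load 85/135]
  75 → roll 6 (new)  [load 75/135]
  45 → roll 3  [load 135/135]
  35 → roll 2  [load 135/135]
  30 → roll 1  [load 135/135]
  25 → roll 4  [load 110/135]
  20 → roll 4  [load 130/135]
6 paper rolls opened.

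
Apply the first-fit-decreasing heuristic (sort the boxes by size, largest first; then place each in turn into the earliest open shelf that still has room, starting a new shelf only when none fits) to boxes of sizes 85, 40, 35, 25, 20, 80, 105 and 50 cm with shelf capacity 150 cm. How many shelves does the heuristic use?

Sorted descending: 105, 85, 80, 50, 40, 35, 25, 20.
  105 → shelf 1 (new)  [load 105/150]
  85 → shelf 2 (new)  [load 85/150]
  80 → shelf 3 (new)  [load 80/150]
  50 → shelf 2  [load 135/150]
  40 → shelf 1  [load 145/150]
  35 → shelf 3  [load 115/150]
  25 → shelf 3  [load 140/150]
  20 → shelf 4 (new)  [load 20/150]
4 shelves opened.

4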